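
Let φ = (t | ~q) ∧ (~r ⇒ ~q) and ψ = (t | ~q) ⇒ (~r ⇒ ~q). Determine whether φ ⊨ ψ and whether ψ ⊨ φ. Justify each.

(⇒) Assume the antecedent. If q is true, the antecedent forces (t = T, q = T, r = T), and (t | ~q) ⇒ (~r ⇒ ~q) holds there. If q is false, (t | ~q) ⇒ (~r ⇒ ~q) reduces to true regardless of the other variables. Either way (t | ~q) ⇒ (~r ⇒ ~q) holds.

(⇐) This fails. Under t = F, q = T, r = F, the left side is false but the right side is true.

Not equivalent: only (⇒) holds.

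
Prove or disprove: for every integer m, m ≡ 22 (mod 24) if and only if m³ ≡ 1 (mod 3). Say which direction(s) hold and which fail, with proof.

[⇒] Suppose m ≡ 22 (mod 24). Then m³ ≡ 22³ = 10648 (mod 24), and since 3 ∣ 24, also m³ ≡ 1 (mod 3).

[⇐] This fails: take m = 1. Then 1³ = 1 ≡ 1 (mod 3), yet 1 ≡ 1 (mod 24), not 22.

Only the forward direction holds.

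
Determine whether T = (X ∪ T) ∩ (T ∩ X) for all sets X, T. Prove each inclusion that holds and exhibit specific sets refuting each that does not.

Reverse inclusion. Let x ∈ (X ∪ T) ∩ (T ∩ X). Then x ∈ X ∩ T, from which x ∈ T.

Forward inclusion. This inclusion fails. Take X = ∅, T = {1}; then 1 ∈ T but 1 ∉ (X ∪ T) ∩ (T ∩ X).

The sets are not equal: only the reverse inclusion holds.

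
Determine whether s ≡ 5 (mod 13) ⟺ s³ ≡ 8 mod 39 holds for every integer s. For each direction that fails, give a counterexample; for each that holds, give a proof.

(⇒) This fails: take s = 18. Then 18 ≡ 5 (mod 13), but 18³ = 5832 ≡ 21 (mod 39), not 8.

(⇐) This fails: take s = 2. Then 2³ = 8 ≡ 8 (mod 39), yet 2 ≡ 2 (mod 13), not 5.

Both directions fail.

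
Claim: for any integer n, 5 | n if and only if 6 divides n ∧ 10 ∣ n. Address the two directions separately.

(←) Suppose 6 ∣ n and 10 ∣ n. Any common multiple of 6 and 10 is a multiple of their lcm; here lcm(6, 10) = 6·10/gcd(6, 10) = 60/2 = 30, so 30 ∣ n. Since 5 ∣ 30, it follows that 5 ∣ n.

(→) This fails: take n = 5. Certainly 5 ∣ 5, but 6 ∤ 5.

Only the converse holds.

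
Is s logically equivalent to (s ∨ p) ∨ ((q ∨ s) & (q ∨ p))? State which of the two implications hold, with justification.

[⇐] This fails. Under p = T, q = F, s = F, the left side is false but the right side is true.

[⇒] Assume the antecedent. If p is true, (s ∨ p) ∨ ((q ∨ s) & (q ∨ p)) reduces to true regardless of the other variables. If p is false, the antecedent forces (p = F, q = F, s = T) or (p = F, q = T, s = T), and (s ∨ p) ∨ ((q ∨ s) & (q ∨ p)) holds there. Either way (s ∨ p) ∨ ((q ∨ s) & (q ∨ p)) holds.

(⇒) holds; (⇐) fails.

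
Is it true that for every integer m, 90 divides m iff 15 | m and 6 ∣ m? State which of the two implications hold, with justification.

Not equivalent: only (⇒) holds.

(⟹) If 90 ∣ m, write m = 90q. Since 90 = 6·15, m = 15·(6q), so 15 ∣ m; and since 90 = 15·6, m = 6·(15q), so 6 ∣ m.

(⟸) This fails: take m = 30. Both 15 ∣ 30 and 6 ∣ 30, yet 30 is not a multiple of 90 (since 30 = 0·90 + 30), so 90 ∤ 30.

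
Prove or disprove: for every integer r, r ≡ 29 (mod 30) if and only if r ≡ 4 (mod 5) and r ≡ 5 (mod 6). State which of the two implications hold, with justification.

Both directions hold.

(→) Suppose r ≡ 29 (mod 30); write r = 30j + 29. Since 5 ∣ 30, reducing mod 5 gives r ≡ 29 ≡ 4 (mod 5); since 6 ∣ 30, reducing mod 6 gives r ≡ 29 ≡ 5 (mod 6).

(←) Conversely, if r ≡ 4 (mod 5) and r ≡ 5 (mod 6), then by the Chinese remainder theorem r ≡ 29 (mod 30). This is exactly r ≡ 29 (mod 30).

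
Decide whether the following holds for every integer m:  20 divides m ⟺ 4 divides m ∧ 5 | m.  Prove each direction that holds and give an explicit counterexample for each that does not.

The biconditional holds.

[⇐] Suppose 4 ∣ m and 5 ∣ m. Any common multiple of 4 and 5 is a multiple of their lcm; here gcd(4, 5) = 1, so lcm(4, 5) = 4·5 = 20, so 20 ∣ m.

[⇒] If 20 ∣ m, write m = 20q. Since 20 = 5·4, m = 4·(5q), so 4 ∣ m; and since 20 = 4·5, m = 5·(4q), so 5 ∣ m.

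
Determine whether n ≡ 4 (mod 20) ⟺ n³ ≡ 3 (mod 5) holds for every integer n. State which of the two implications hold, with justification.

(⟹) This fails: take n = 4. Then 4 ≡ 4 (mod 20), but 4³ = 64 ≡ 4 (mod 5), not 3.

(⟸) This fails: take n = 2. Then 2³ = 8 ≡ 3 (mod 5), yet 2 ≡ 2 (mod 20), not 4.

Neither implication holds.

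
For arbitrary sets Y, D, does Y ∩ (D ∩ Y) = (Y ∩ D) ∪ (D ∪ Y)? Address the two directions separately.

(⟹) Let x ∈ Y ∩ (D ∩ Y). Then x ∈ Y ∩ D, from which x ∈ (Y ∩ D) ∪ (D ∪ Y).

(⟸) This inclusion fails. Take Y = {1}, D = ∅; then 1 ∈ (Y ∩ D) ∪ (D ∪ Y) but 1 ∉ Y ∩ (D ∩ Y).

The sets are not equal: only the forward inclusion holds.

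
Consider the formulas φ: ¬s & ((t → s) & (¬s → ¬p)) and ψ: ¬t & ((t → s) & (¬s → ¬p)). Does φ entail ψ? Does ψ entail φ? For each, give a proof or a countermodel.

Not equivalent: only (⇒) holds.

(←) This fails. Under p = F, s = T, t = F, the left side is false but the right side is true.

(→) Assume the antecedent. If p is true, the antecedent cannot hold. If p is false, the antecedent forces (p = F, s = F, t = F), and ¬t & ((t → s) & (¬s → ¬p)) holds there. Either way ¬t & ((t → s) & (¬s → ¬p)) holds.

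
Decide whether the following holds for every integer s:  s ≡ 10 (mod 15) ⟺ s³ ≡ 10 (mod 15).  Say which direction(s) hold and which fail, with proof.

(⟹) Suppose s ≡ 10 (mod 15). Write s = 15j + 10. Then (15j + 10)³ = 3375j³ + 6750j² + 4500j + 1000 = 15(225j³ + 450j² + 300j + 66) + 10, so s³ ≡ 10 (mod 15).

(⟸) Conversely, suppose s³ ≡ 10 (mod 15). The only residue r in {0, …, 14} with r³ ≡ 10 (mod 15) is r = 10, so s ≡ 10 (mod 15).

Equivalent; both directions hold.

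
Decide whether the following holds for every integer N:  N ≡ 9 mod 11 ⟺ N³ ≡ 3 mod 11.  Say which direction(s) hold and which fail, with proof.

[⇒] Suppose N ≡ 9 mod 11. Write N = 11j + 9. Then (11j + 9)³ = 1331j³ + 3267j² + 2673j + 729 = 11(121j³ + 297j² + 243j + 66) + 3, so N³ ≡ 3 (mod 11).

[⇐] Conversely, suppose N³ ≡ 3 (mod 11). The only residue r in {0, …, 10} with r³ ≡ 3 (mod 11) is r = 9, so N ≡ 9 (mod 11).

Both directions hold; the statement is true.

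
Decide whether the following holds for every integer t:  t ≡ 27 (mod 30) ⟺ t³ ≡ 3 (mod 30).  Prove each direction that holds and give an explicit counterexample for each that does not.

The biconditional holds.

(⟸) Suppose t³ ≡ 3 (mod 30). The only residue r in {0, …, 29} with r³ ≡ 3 (mod 30) is r = 27, so t ≡ 27 (mod 30).

(⟹) Suppose t ≡ 27 (mod 30). Write t = 30j + 27. Then (30j + 27)³ = 27000j³ + 72900j² + 65610j + 19683 = 30(900j³ + 2430j² + 2187j + 656) + 3, so t³ ≡ 3 (mod 30).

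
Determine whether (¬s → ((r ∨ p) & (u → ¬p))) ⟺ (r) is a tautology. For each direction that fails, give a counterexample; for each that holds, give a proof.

Both directions fail.

(⟹) This fails. Under u = F, r = F, p = T, s = F, the left side is true but the right side is false.

(⟸) This fails. Under u = T, r = T, p = T, s = F, the left side is false but the right side is true.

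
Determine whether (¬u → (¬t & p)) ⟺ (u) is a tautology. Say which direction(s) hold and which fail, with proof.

The forward direction fails; the converse holds.

(⇒) This fails. Under u = F, p = T, t = F, the left side is true but the right side is false.

(⇐) Assume the antecedent. If u is true, ¬u → (¬t & p) reduces to true regardless of the other variables. If u is false, the antecedent cannot hold. Either way ¬u → (¬t & p) holds.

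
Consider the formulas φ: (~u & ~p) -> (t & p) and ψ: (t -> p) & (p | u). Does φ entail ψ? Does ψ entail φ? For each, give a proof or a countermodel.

(⇐) Assume the antecedent. If u is true, (~u & ~p) -> (t & p) reduces to true regardless of the other variables. If u is false, the antecedent forces (u = F, t = F, p = T) or (u = F, t = T, p = T), and (~u & ~p) -> (t & p) holds there. Either way (~u & ~p) -> (t & p) holds.

(⇒) This fails. Under u = T, t = T, p = F, the left side is true but the right side is false.

Not equivalent: only (⇐) holds.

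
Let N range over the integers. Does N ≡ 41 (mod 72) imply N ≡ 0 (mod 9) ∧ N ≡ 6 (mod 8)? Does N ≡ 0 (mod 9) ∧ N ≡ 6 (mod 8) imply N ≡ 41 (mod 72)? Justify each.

Neither direction holds.

(→) This fails: N = 41 gives 41 ≡ 41 (mod 72) but 41 ≡ 5 (mod 9), so the conjunction on the right does not hold.

(←) This fails: N = 54 satisfies both congruences on the right (54 ≡ 0 mod 9 and 54 ≡ 6 mod 8) yet 54 ≡ 54 (mod 72), not 41.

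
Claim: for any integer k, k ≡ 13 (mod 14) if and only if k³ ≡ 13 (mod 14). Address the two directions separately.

Only the forward implication holds.

(→) Suppose k ≡ 13 (mod 14). Write k = 14j + 13. Then (14j + 13)³ = 2744j³ + 7644j² + 7098j + 2197 = 14(196j³ + 546j² + 507j + 156) + 13, so k³ ≡ 13 (mod 14).

(←) This fails: take k = 3. Then 3³ = 27 ≡ 13 (mod 14), yet 3 ≡ 3 (mod 14), not 13.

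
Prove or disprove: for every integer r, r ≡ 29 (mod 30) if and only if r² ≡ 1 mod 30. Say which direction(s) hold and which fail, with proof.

(⇒) Suppose r ≡ 29 (mod 30). Write r = 30j + 29. Then (30j + 29)² = 900j² + 1740j + 841 = 30(30j² + 58j + 28) + 1, so r² ≡ 1 (mod 30).

(⇐) This fails: take r = 1. Then 1² = 1 ≡ 1 (mod 30), yet 1 ≡ 1 (mod 30), not 29.

Not equivalent: only (⇒) holds.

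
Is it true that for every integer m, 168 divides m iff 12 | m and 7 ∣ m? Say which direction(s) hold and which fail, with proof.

The forward direction holds; the converse fails.

(→) If 168 ∣ m, write m = 168q. Since 168 = 14·12, m = 12·(14q), so 12 ∣ m; and since 168 = 24·7, m = 7·(24q), so 7 ∣ m.

(←) This fails: take m = 84. Both 12 ∣ 84 and 7 ∣ 84, yet 84 is not a multiple of 168 (since 84 = 0·168 + 84), so 168 ∤ 84.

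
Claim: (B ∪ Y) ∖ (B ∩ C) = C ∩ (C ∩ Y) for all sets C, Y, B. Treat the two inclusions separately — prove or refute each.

Both inclusions fail.

Forward inclusion. This inclusion fails. Take C = ∅, Y = {1}, B = ∅; then 1 ∈ (B ∪ Y) ∖ (B ∩ C) but 1 ∉ C ∩ (C ∩ Y).

Reverse inclusion. This inclusion fails. Take C = {1}, Y = {1}, B = {1}; then 1 ∈ C ∩ (C ∩ Y) but 1 ∉ (B ∪ Y) ∖ (B ∩ C).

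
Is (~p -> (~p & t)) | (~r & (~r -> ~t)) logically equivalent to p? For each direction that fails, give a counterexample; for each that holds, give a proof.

Only the converse holds.

(→) This fails. Under r = F, t = F, p = F, the left side is true but the right side is false.

(←) Assume the antecedent. If r is true, the antecedent forces (r = T, t = F, p = T) or (r = T, t = T, p = T), and the consequent holds there. If r is false, the consequent reduces to true regardless of the other variables. Either way the consequent holds.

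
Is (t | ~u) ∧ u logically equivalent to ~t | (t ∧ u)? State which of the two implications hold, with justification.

(→) Assume the antecedent. If t is true, the antecedent forces (t = T, u = T), and ~t | (t ∧ u) holds there. If t is false, the antecedent cannot hold. Either way ~t | (t ∧ u) holds.

(←) This fails. Under t = F, u = F, the left side is false but the right side is true.

Only the forward direction holds.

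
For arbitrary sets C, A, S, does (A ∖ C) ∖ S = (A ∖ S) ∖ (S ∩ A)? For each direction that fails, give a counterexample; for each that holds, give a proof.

(⟹) Let x ∈ (A ∖ C) ∖ S. Then x ∈ A and x ∉ C, S, from which x ∈ (A ∖ S) ∖ (S ∩ A).

(⟸) This inclusion fails. Take C = {1}, A = {1}, S = ∅; then 1 ∈ (A ∖ S) ∖ (S ∩ A) but 1 ∉ (A ∖ C) ∖ S.

(⊆) holds; (⊇) fails.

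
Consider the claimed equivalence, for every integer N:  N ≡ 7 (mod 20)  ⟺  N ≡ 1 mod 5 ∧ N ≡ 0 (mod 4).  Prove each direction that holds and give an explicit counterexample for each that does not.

Neither direction holds.

(→) This fails: N = 7 gives 7 ≡ 7 (mod 20) but 7 ≡ 2 (mod 5), so the conjunction on the right does not hold.

(←) This fails: N = 16 satisfies both congruences on the right (16 ≡ 1 mod 5 and 16 ≡ 0 mod 4) yet 16 ≡ 16 (mod 20), not 7.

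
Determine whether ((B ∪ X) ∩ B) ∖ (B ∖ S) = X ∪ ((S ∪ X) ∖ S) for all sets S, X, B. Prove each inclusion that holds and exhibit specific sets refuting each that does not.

(⊆) fails and (⊇) fails.

Forward inclusion. This inclusion fails. Take S = {1}, X = ∅, B = {1}; then 1 ∈ ((B ∪ X) ∩ B) ∖ (B ∖ S) but 1 ∉ X ∪ ((S ∪ X) ∖ S).

Reverse inclusion. This inclusion fails. Take S = ∅, X = {1}, B = ∅; then 1 ∈ X ∪ ((S ∪ X) ∖ S) but 1 ∉ ((B ∪ X) ∩ B) ∖ (B ∖ S).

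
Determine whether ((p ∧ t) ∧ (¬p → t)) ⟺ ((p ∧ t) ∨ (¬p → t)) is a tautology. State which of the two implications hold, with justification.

(⟹) Assume the antecedent. If p is true, (p ∧ t) ∨ (¬p → t) reduces to true regardless of the other variables. If p is false, the antecedent cannot hold. Either way (p ∧ t) ∨ (¬p → t) holds.

(⟸) This fails. Under p = T, t = F, the left side is false but the right side is true.

Only the forward direction holds.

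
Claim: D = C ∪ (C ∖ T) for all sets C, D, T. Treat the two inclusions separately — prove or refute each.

(⟹) This inclusion fails. Take C = ∅, D = {1}, T = ∅; then 1 ∈ D but 1 ∉ C ∪ (C ∖ T).

(⟸) This inclusion fails. Take C = {1}, D = ∅, T = ∅; then 1 ∈ C ∪ (C ∖ T) but 1 ∉ D.

Both inclusions fail.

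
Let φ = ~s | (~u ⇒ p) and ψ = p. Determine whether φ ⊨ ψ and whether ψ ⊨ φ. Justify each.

(⇒) This fails. Under p = F, u = F, s = F, the left side is true but the right side is false.

(⇐) Assume the antecedent. If p is true, ~s | (~u ⇒ p) reduces to true regardless of the other variables. If p is false, the antecedent cannot hold. Either way ~s | (~u ⇒ p) holds.

Only the reverse direction holds.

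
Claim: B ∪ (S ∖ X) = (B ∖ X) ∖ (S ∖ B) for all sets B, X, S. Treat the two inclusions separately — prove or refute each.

(⊆) fails; (⊇) holds.

(⟹) This inclusion fails. Take B = {1}, X = {1}, S = ∅; then 1 ∈ B ∪ (S ∖ X) but 1 ∉ (B ∖ X) ∖ (S ∖ B).

(⟸) Let x ∈ (B ∖ X) ∖ (S ∖ B). Then either x ∈ B and x ∉ X, S; or x ∈ B ∩ S and x ∉ X. In each case x ∈ B ∪ (S ∖ X), so (B ∖ X) ∖ (S ∖ B) ⊆ B ∪ (S ∖ X).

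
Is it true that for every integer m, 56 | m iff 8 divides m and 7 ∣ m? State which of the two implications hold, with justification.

(⟹) If 56 ∣ m, write m = 56q. Since 56 = 7·8, m = 8·(7q), so 8 ∣ m; and since 56 = 8·7, m = 7·(8q), so 7 ∣ m.

(⟸) Suppose 8 ∣ m and 7 ∣ m. Any common multiple of 8 and 7 is a multiple of their lcm; here gcd(8, 7) = 1, so lcm(8, 7) = 8·7 = 56, so 56 ∣ m.

Equivalent; both directions hold.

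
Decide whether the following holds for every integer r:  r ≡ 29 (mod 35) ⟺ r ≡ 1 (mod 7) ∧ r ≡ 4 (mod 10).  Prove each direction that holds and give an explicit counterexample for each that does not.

(⟹) This fails: r = 29 gives 29 ≡ 29 (mod 35) but 29 ≡ 9 (mod 10), so the conjunction on the right does not hold.

(⟸) Conversely, if r ≡ 1 (mod 7) and r ≡ 4 (mod 10), then by the Chinese remainder theorem r ≡ 64 (mod 70). Since 64 ≡ 29 (mod 35) and 35 ∣ 70, we get r ≡ 29 (mod 35).

Only the reverse direction holds.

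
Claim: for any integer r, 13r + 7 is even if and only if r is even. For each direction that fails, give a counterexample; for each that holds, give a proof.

(→) This fails: r = 1 gives 13r + 7 = 20, which is even, but 1 is odd, not even.

(←) This also fails: r = 2 is even, but 13r + 7 = 33 is odd, not even.

Neither implication holds.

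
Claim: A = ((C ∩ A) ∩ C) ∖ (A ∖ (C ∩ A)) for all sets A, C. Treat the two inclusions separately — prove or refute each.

(⟸) Let x ∈ ((C ∩ A) ∩ C) ∖ (A ∖ (C ∩ A)). Then x ∈ A ∩ C, from which x ∈ A.

(⟹) This inclusion fails. Take A = {1}, C = ∅; then 1 ∈ A but 1 ∉ ((C ∩ A) ∩ C) ∖ (A ∖ (C ∩ A)).

(⊆) fails; (⊇) holds.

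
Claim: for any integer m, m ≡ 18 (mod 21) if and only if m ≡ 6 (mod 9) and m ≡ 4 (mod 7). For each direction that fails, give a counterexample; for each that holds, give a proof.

Not equivalent: only (⇐) holds.

[⇒] This fails: m = 18 gives 18 ≡ 18 (mod 21) but 18 ≡ 0 (mod 9), so the conjunction on the right does not hold.

[⇐] Conversely, if m ≡ 6 (mod 9) and m ≡ 4 (mod 7), then by the Chinese remainder theorem m ≡ 60 (mod 63). Since 60 ≡ 18 (mod 21) and 21 ∣ 63, we get m ≡ 18 (mod 21).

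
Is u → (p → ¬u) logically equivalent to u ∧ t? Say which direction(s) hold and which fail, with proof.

Neither implication holds.

(→) This fails. Under p = F, t = F, u = F, the left side is true but the right side is false.

(←) This fails. Under p = T, t = T, u = T, the left side is false but the right side is true.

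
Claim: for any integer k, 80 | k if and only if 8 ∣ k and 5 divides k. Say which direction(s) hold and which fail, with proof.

(⟸) This fails: take k = 40. Both 8 ∣ 40 and 5 ∣ 40, yet 40 is not a multiple of 80 (since 40 = 0·80 + 40), so 80 ∤ 40.

(⟹) If 80 ∣ k, write k = 80q. Since 80 = 10·8, k = 8·(10q), so 8 ∣ k; and since 80 = 16·5, k = 5·(16q), so 5 ∣ k.

Only the forward direction holds.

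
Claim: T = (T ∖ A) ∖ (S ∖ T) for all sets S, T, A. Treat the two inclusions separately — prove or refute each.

Only the reverse inclusion holds.

(⊆) This inclusion fails. Take S = ∅, T = {1}, A = {1}; then 1 ∈ T but 1 ∉ (T ∖ A) ∖ (S ∖ T).

(⊇) Let x ∈ (T ∖ A) ∖ (S ∖ T). Then either x ∈ T and x ∉ S, A; or x ∈ S ∩ T and x ∉ A. In each case x ∈ T, so (T ∖ A) ∖ (S ∖ T) ⊆ T.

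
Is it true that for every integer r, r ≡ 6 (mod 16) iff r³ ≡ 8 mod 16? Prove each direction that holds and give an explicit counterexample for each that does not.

(→) Suppose r ≡ 6 (mod 16). Write r = 16j + 6. Then (16j + 6)³ = 4096j³ + 4608j² + 1728j + 216 = 16(256j³ + 288j² + 108j + 13) + 8, so r³ ≡ 8 (mod 16).

(←) This fails: take r = 2. Then 2³ = 8 ≡ 8 (mod 16), yet 2 ≡ 2 (mod 16), not 6.

Only the forward direction holds.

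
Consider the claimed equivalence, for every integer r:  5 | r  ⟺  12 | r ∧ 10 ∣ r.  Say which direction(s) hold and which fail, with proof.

The forward direction fails; the converse holds.

(⟹) This fails: take r = 5. Certainly 5 ∣ 5, but 12 ∤ 5.

(⟸) Suppose 12 ∣ r and 10 ∣ r. Any common multiple of 12 and 10 is a multiple of their lcm; here lcm(12, 10) = 12·10/gcd(12, 10) = 120/2 = 60, so 60 ∣ r. Since 5 ∣ 60, it follows that 5 ∣ r.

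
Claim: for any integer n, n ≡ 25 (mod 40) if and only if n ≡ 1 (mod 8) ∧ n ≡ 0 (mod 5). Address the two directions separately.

(→) Suppose n ≡ 25 (mod 40); write n = 40j + 25. Since 8 ∣ 40, reducing mod 8 gives n ≡ 25 ≡ 1 (mod 8); since 5 ∣ 40, reducing mod 5 gives n ≡ 25 ≡ 0 (mod 5).

(←) Conversely, if n ≡ 1 (mod 8) and n ≡ 0 (mod 5), then by the Chinese remainder theorem n ≡ 25 (mod 40). This is exactly n ≡ 25 (mod 40).

Both directions hold.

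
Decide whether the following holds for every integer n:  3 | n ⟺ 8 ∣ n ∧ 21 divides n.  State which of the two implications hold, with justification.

Forward direction. This fails: take n = 3. Certainly 3 ∣ 3, but 8 ∤ 3.

Converse. Suppose 8 ∣ n and 21 ∣ n. Any common multiple of 8 and 21 is a multiple of their lcm; here gcd(8, 21) = 1, so lcm(8, 21) = 8·21 = 168, so 168 ∣ n. Since 3 ∣ 168, it follows that 3 ∣ n.

Not equivalent: only (⇐) holds.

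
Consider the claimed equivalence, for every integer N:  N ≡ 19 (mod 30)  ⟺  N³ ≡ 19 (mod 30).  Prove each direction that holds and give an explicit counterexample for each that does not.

(⟹) Suppose N ≡ 19 (mod 30). Write N = 30j + 19. Then (30j + 19)³ = 27000j³ + 51300j² + 32490j + 6859 = 30(900j³ + 1710j² + 1083j + 228) + 19, so N³ ≡ 19 (mod 30).

(⟸) Conversely, suppose N³ ≡ 19 (mod 30). The only residue r in {0, …, 29} with r³ ≡ 19 (mod 30) is r = 19, so N ≡ 19 (mod 30).

The biconditional holds.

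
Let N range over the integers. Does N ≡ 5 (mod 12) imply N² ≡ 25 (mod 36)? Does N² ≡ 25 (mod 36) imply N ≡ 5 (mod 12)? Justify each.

(⇒) This fails: take N = 17. Then 17 ≡ 5 (mod 12), but 17² = 289 ≡ 1 (mod 36), not 25.

(⇐) This fails: take N = 13. Then 13² = 169 ≡ 25 (mod 36), yet 13 ≡ 1 (mod 12), not 5.

(⇒) fails and (⇐) fails.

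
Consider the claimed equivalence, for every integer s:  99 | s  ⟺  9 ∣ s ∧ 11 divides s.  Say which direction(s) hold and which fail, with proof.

Forward direction. If 99 ∣ s, write s = 99q. Since 99 = 11·9, s = 9·(11q), so 9 ∣ s; and since 99 = 9·11, s = 11·(9q), so 11 ∣ s.

Converse. Suppose 9 ∣ s and 11 ∣ s. Any common multiple of 9 and 11 is a multiple of their lcm; here gcd(9, 11) = 1, so lcm(9, 11) = 9·11 = 99, so 99 ∣ s.

Both directions hold; the statement is true.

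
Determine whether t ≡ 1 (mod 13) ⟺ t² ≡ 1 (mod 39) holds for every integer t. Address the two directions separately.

Neither direction holds.

[⇒] This fails: take t = 27. Then 27 ≡ 1 (mod 13), but 27² = 729 ≡ 27 (mod 39), not 1.

[⇐] This fails: take t = 25. Then 25² = 625 ≡ 1 (mod 39), yet 25 ≡ 12 (mod 13), not 1.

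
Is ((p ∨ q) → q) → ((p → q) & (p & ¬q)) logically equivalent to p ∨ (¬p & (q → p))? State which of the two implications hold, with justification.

Only the forward implication holds.

(⇒) Assume the antecedent. If p is true, p ∨ (¬p & (q → p)) reduces to true regardless of the other variables. If p is false, the antecedent cannot hold. Either way p ∨ (¬p & (q → p)) holds.

(⇐) This fails. Under p = F, q = F, the left side is false but the right side is true.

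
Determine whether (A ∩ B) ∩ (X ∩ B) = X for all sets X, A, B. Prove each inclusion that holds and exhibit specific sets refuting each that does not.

The sets are not equal: only the forward inclusion holds.

(⟹) Let x ∈ (A ∩ B) ∩ (X ∩ B). Then x ∈ X ∩ A ∩ B, from which x ∈ X.

(⟸) This inclusion fails. Take X = {1}, A = ∅, B = ∅; then 1 ∈ X but 1 ∉ (A ∩ B) ∩ (X ∩ B).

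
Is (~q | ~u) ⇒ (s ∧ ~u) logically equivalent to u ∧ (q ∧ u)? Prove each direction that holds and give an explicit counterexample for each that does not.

Not equivalent: only (⇐) holds.

(⟹) This fails. Under q = F, u = F, s = T, the left side is true but the right side is false.

(⟸) Assume the antecedent. If q is true, the antecedent forces (q = T, u = T, s = F) or (q = T, u = T, s = T), and (~q | ~u) ⇒ (s ∧ ~u) holds there. If q is false, the antecedent cannot hold. Either way (~q | ~u) ⇒ (s ∧ ~u) holds.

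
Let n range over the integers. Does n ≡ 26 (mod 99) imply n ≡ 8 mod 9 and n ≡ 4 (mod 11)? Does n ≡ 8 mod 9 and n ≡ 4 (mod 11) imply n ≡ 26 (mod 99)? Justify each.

Equivalent; both directions hold.

(→) Suppose n ≡ 26 (mod 99); write n = 99j + 26. Since 9 ∣ 99, reducing mod 9 gives n ≡ 26 ≡ 8 (mod 9); since 11 ∣ 99, reducing mod 11 gives n ≡ 26 ≡ 4 (mod 11).

(←) Conversely, if n ≡ 8 (mod 9) and n ≡ 4 (mod 11), then by the Chinese remainder theorem n ≡ 26 (mod 99). This is exactly n ≡ 26 (mod 99).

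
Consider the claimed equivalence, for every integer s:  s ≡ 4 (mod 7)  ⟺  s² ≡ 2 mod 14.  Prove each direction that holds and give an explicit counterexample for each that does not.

[⇒] This fails: take s = 11. Then 11 ≡ 4 (mod 7), but 11² = 121 ≡ 9 (mod 14), not 2.

[⇐] This fails: take s = 10. Then 10² = 100 ≡ 2 (mod 14), yet 10 ≡ 3 (mod 7), not 4.

Both directions fail.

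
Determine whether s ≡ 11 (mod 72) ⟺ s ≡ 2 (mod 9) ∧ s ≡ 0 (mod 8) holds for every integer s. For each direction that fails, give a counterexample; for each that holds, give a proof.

[⇒] This fails: s = 11 gives 11 ≡ 11 (mod 72) but 11 ≡ 3 (mod 8), so the conjunction on the right does not hold.

[⇐] This fails: s = 56 satisfies both congruences on the right (56 ≡ 2 mod 9 and 56 ≡ 0 mod 8) yet 56 ≡ 56 (mod 72), not 11.

Neither direction holds.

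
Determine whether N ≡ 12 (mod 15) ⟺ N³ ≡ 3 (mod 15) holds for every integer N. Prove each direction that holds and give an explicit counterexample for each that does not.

Both directions hold; the statement is true.

Converse. Suppose N³ ≡ 3 (mod 15). The only residue r in {0, …, 14} with r³ ≡ 3 (mod 15) is r = 12, so N ≡ 12 (mod 15).

Forward direction. Suppose N ≡ 12 (mod 15). Write N = 15j + 12. Then (15j + 12)³ = 3375j³ + 8100j² + 6480j + 1728 = 15(225j³ + 540j² + 432j + 115) + 3, so N³ ≡ 3 (mod 15).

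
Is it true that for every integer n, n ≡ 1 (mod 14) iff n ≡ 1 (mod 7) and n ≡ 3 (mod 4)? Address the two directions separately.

(→) This fails: n = 1 gives 1 ≡ 1 (mod 14) but 1 ≡ 1 (mod 4), so the conjunction on the right does not hold.

(←) Conversely, if n ≡ 1 (mod 7) and n ≡ 3 (mod 4), then by the Chinese remainder theorem n ≡ 15 (mod 28). Since 15 ≡ 1 (mod 14) and 14 ∣ 28, we get n ≡ 1 (mod 14).

The forward direction fails; the converse holds.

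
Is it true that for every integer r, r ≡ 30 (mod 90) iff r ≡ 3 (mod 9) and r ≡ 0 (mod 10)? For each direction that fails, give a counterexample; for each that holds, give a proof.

Both directions hold; the statement is true.

Converse. If r ≡ 3 (mod 9) and r ≡ 0 (mod 10), then by the Chinese remainder theorem r ≡ 30 (mod 90). This is exactly r ≡ 30 (mod 90).

Forward direction. Suppose r ≡ 30 (mod 90); write r = 90j + 30. Since 9 ∣ 90, reducing mod 9 gives r ≡ 30 ≡ 3 (mod 9); since 10 ∣ 90, reducing mod 10 gives r ≡ 30 ≡ 0 (mod 10).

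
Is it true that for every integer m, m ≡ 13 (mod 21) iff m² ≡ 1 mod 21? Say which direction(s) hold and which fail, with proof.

Only the forward implication holds.

(→) Suppose m ≡ 13 (mod 21). Write m = 21j + 13. Then (21j + 13)² = 441j² + 546j + 169 = 21(21j² + 26j + 8) + 1, so m² ≡ 1 (mod 21).

(←) This fails: take m = 1. Then 1² = 1 ≡ 1 (mod 21), yet 1 ≡ 1 (mod 21), not 13.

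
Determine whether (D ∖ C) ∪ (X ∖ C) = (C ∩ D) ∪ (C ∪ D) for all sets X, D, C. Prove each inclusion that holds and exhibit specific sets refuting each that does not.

Forward inclusion. This inclusion fails. Take X = {1}, D = ∅, C = ∅; then 1 ∈ (D ∖ C) ∪ (X ∖ C) but 1 ∉ (C ∩ D) ∪ (C ∪ D).

Reverse inclusion. This inclusion fails. Take X = ∅, D = ∅, C = {1}; then 1 ∈ (C ∩ D) ∪ (C ∪ D) but 1 ∉ (D ∖ C) ∪ (X ∖ C).

Both inclusions fail.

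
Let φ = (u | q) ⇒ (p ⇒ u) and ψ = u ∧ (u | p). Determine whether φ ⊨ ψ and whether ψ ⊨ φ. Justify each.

(⇒) fails; (⇐) holds.

(→) This fails. Under u = F, p = F, q = F, the left side is true but the right side is false.

(←) Assume the antecedent. If u is true, (u | q) ⇒ (p ⇒ u) reduces to true regardless of the other variables. If u is false, the antecedent cannot hold. Either way (u | q) ⇒ (p ⇒ u) holds.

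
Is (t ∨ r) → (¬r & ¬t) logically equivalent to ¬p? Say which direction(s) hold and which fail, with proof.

Both directions fail.

Forward direction. This fails. Under p = T, r = F, t = F, the left side is true but the right side is false.

Converse. This fails. Under p = F, r = T, t = F, the left side is false but the right side is true.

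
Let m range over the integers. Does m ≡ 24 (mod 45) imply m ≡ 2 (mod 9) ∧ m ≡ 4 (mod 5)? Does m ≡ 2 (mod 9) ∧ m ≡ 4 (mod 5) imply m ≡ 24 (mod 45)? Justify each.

Neither direction holds.

(⇒) This fails: m = 24 gives 24 ≡ 24 (mod 45) but 24 ≡ 6 (mod 9), so the conjunction on the right does not hold.

(⇐) This fails: m = 29 satisfies both congruences on the right (29 ≡ 2 mod 9 and 29 ≡ 4 mod 5) yet 29 ≡ 29 (mod 45), not 24.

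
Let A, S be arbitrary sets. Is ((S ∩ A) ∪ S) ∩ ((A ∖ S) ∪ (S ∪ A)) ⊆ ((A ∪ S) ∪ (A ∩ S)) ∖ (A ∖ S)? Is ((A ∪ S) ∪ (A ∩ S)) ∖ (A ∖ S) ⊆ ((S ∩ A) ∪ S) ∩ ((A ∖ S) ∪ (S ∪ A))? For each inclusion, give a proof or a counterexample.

Both inclusions hold.

(⊆) Let x ∈ ((S ∩ A) ∪ S) ∩ ((A ∖ S) ∪ (S ∪ A)). Then either x ∈ S and x ∉ A; or x ∈ A ∩ S. In each case x ∈ ((A ∪ S) ∪ (A ∩ S)) ∖ (A ∖ S), so ((S ∩ A) ∪ S) ∩ ((A ∖ S) ∪ (S ∪ A)) ⊆ ((A ∪ S) ∪ (A ∩ S)) ∖ (A ∖ S).

(⊇) Let x ∈ ((A ∪ S) ∪ (A ∩ S)) ∖ (A ∖ S). Then either x ∈ S and x ∉ A; or x ∈ A ∩ S. In each case x ∈ ((S ∩ A) ∪ S) ∩ ((A ∖ S) ∪ (S ∪ A)), so ((A ∪ S) ∪ (A ∩ S)) ∖ (A ∖ S) ⊆ ((S ∩ A) ∪ S) ∩ ((A ∖ S) ∪ (S ∪ A)).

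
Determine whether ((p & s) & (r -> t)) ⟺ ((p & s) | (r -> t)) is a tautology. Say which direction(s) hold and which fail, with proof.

(⇒) Assume the antecedent. If r is true, the antecedent forces (p = T, s = T, r = T, t = T), and (p & s) | (r -> t) holds there. If r is false, (p & s) | (r -> t) reduces to true regardless of the other variables. Either way (p & s) | (r -> t) holds.

(⇐) This fails. Under p = F, s = F, r = F, t = F, the left side is false but the right side is true.

Only the forward direction holds.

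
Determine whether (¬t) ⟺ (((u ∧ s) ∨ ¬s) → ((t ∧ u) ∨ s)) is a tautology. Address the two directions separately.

Both directions fail.

(→) This fails. Under t = F, u = F, s = F, the left side is true but the right side is false.

(←) This fails. Under t = T, u = T, s = F, the left side is false but the right side is true.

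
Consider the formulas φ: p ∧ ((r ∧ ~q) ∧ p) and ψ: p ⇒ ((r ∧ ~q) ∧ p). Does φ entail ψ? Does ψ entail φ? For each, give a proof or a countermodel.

[⇒] Assume the antecedent. If q is true, the antecedent cannot hold. If q is false, the antecedent forces (q = F, p = T, r = T), and p ⇒ ((r ∧ ~q) ∧ p) holds there. Either way p ⇒ ((r ∧ ~q) ∧ p) holds.

[⇐] This fails. Under q = F, p = F, r = F, the left side is false but the right side is true.

Only the forward implication holds.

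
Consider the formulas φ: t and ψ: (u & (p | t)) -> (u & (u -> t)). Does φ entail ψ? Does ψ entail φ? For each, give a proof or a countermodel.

(⟸) This fails. Under u = F, p = F, t = F, the left side is false but the right side is true.

(⟹) Assume the antecedent. If u is true, the antecedent forces (u = T, p = F, t = T) or (u = T, p = T, t = T), and the consequent holds there. If u is false, the consequent reduces to true regardless of the other variables. Either way the consequent holds.

Only the forward implication holds.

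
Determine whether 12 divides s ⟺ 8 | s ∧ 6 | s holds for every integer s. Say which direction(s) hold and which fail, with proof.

(⇒) fails; (⇐) holds.

Forward direction. This fails: take s = 12. Certainly 12 ∣ 12, but 8 ∤ 12.

Converse. Suppose 8 ∣ s and 6 ∣ s. Any common multiple of 8 and 6 is a multiple of their lcm; here lcm(8, 6) = 8·6/gcd(8, 6) = 48/2 = 24, so 24 ∣ s. Since 12 ∣ 24, it follows that 12 ∣ s.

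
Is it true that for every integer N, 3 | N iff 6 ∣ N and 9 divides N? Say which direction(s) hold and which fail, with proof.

[⇒] This fails: take N = 3. Certainly 3 ∣ 3, but 6 ∤ 3.

[⇐] Suppose 6 ∣ N and 9 ∣ N. Any common multiple of 6 and 9 is a multiple of their lcm; here lcm(6, 9) = 6·9/gcd(6, 9) = 54/3 = 18, so 18 ∣ N. Since 3 ∣ 18, it follows that 3 ∣ N.

Only the reverse direction holds.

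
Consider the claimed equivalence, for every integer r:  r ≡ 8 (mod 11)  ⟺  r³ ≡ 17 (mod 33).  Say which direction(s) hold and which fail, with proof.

(⟹) This fails: take r = 19. Then 19 ≡ 8 (mod 11), but 19³ = 6859 ≡ 28 (mod 33), not 17.

(⟸) Conversely, the residues r modulo 33 with r³ ≡ 17 (mod 33) are exactly {8}, and each is ≡ 8 (mod 11).

(⇒) fails; (⇐) holds.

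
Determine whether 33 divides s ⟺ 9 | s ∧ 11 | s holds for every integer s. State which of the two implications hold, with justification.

Converse. Suppose 9 ∣ s and 11 ∣ s. Any common multiple of 9 and 11 is a multiple of their lcm; here gcd(9, 11) = 1, so lcm(9, 11) = 9·11 = 99, so 99 ∣ s. Since 33 ∣ 99, it follows that 33 ∣ s.

Forward direction. This fails: take s = 33. Certainly 33 ∣ 33, but 9 ∤ 33.

Only the converse holds.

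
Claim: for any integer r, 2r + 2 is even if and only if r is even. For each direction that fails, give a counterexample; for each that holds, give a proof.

The forward direction fails; the converse holds.

(⟹) This fails: take r = 1. Then 2r + 2 = 4, which is even, yet r = 1 is odd, not even.

(⟸) Suppose r is even. Since 2 is even, 2r is even for every r, so 2r + 2 has the same parity as 2, which is even. Hence 2r + 2 is even.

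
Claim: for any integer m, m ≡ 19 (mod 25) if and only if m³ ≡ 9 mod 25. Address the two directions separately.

[⇒] Suppose m ≡ 19 (mod 25). Write m = 25j + 19. Then (25j + 19)³ = 15625j³ + 35625j² + 27075j + 6859 = 25(625j³ + 1425j² + 1083j + 274) + 9, so m³ ≡ 9 (mod 25).

[⇐] Conversely, suppose m³ ≡ 9 (mod 25). The only residue r in {0, …, 24} with r³ ≡ 9 (mod 25) is r = 19, so m ≡ 19 (mod 25).

Both directions hold; the statement is true.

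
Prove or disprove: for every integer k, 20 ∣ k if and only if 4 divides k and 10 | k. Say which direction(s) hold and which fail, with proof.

Equivalent; both directions hold.

(⟸) Suppose 4 ∣ k and 10 ∣ k. Any common multiple of 4 and 10 is a multiple of their lcm; here lcm(4, 10) = 4·10/gcd(4, 10) = 40/2 = 20, so 20 ∣ k.

(⟹) If 20 ∣ k, write k = 20q. Since 20 = 5·4, k = 4·(5q), so 4 ∣ k; and since 20 = 2·10, k = 10·(2q), so 10 ∣ k.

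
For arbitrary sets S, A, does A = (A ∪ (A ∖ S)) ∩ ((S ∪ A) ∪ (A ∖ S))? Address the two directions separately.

(⊆) Let x ∈ A. Then either x ∈ A and x ∉ S; or x ∈ S ∩ A. In each case x ∈ (A ∪ (A ∖ S)) ∩ ((S ∪ A) ∪ (A ∖ S)), so A ⊆ (A ∪ (A ∖ S)) ∩ ((S ∪ A) ∪ (A ∖ S)).

(⊇) Let x ∈ (A ∪ (A ∖ S)) ∩ ((S ∪ A) ∪ (A ∖ S)). Then either x ∈ A and x ∉ S; or x ∈ S ∩ A. In each case x ∈ A, so (A ∪ (A ∖ S)) ∩ ((S ∪ A) ∪ (A ∖ S)) ⊆ A.

Both inclusions hold.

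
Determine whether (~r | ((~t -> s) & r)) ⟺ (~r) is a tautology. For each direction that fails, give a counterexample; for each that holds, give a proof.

[⇐] Assume the antecedent. If s is true, ~r | ((~t -> s) & r) reduces to true regardless of the other variables. If s is false, the antecedent forces (s = F, t = F, r = F) or (s = F, t = T, r = F), and ~r | ((~t -> s) & r) holds there. Either way ~r | ((~t -> s) & r) holds.

[⇒] This fails. Under s = T, t = F, r = T, the left side is true but the right side is false.

Not equivalent: only (⇐) holds.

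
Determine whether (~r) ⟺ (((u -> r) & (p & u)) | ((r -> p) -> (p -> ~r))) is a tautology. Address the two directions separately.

(⇒) holds; (⇐) fails.

Forward direction. Assume the antecedent. If u is true, the consequent reduces to true regardless of the other variables. If u is false, the antecedent forces (u = F, r = F, p = F) or (u = F, r = F, p = T), and the consequent holds there. Either way the consequent holds.

Converse. This fails. Under u = F, r = T, p = F, the left side is false but the right side is true.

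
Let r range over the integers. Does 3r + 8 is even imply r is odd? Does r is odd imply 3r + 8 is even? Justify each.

(⇒) fails and (⇐) fails.

(→) This fails: r = 2 gives 3r + 8 = 14, which is even, but 2 is even, not odd.

(←) This also fails: r = 7 is odd, but 3r + 8 = 29 is odd, not even.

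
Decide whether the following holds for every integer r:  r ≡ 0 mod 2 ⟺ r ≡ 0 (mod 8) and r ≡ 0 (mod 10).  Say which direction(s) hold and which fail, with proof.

(⇐) If r ≡ 0 (mod 8) and r ≡ 0 (mod 10), then by the Chinese remainder theorem r ≡ 0 (mod 40). Since 0 ≡ 0 (mod 2) and 2 ∣ 40, we get r ≡ 0 (mod 2).

(⇒) This fails: r = 2 gives 2 ≡ 0 (mod 2) but 2 ≡ 2 (mod 8), so the conjunction on the right does not hold.

Only the converse holds.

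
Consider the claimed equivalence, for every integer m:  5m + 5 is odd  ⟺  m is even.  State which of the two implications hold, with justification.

Equivalent; both directions hold.

Forward direction. Suppose 5m + 5 is odd. Since 5 is odd, 5m and m have the same parity, so 5m + 5 ≡ m + 5 (mod 2). As 5 is odd, 5m + 5 is odd exactly when m is even. Thus m is even.

Converse. Suppose m is even; write m = 2j. Then 5m + 5 = 5·(2j) + 5 = 2·5j + 5, which is odd.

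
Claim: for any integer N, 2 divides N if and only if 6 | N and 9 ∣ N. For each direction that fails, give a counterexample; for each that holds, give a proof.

The forward direction fails; the converse holds.

[⇒] This fails: take N = 2. Certainly 2 ∣ 2, but 6 ∤ 2.

[⇐] Suppose 6 ∣ N and 9 ∣ N. Any common multiple of 6 and 9 is a multiple of their lcm; here lcm(6, 9) = 6·9/gcd(6, 9) = 54/3 = 18, so 18 ∣ N. Since 2 ∣ 18, it follows that 2 ∣ N.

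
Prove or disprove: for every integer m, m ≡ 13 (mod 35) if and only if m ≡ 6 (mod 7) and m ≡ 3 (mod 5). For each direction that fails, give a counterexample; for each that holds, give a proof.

Equivalent; both directions hold.

[⇒] Suppose m ≡ 13 (mod 35); write m = 35j + 13. Since 7 ∣ 35, reducing mod 7 gives m ≡ 13 ≡ 6 (mod 7); since 5 ∣ 35, reducing mod 5 gives m ≡ 13 ≡ 3 (mod 5).

[⇐] Conversely, if m ≡ 6 (mod 7) and m ≡ 3 (mod 5), then by the Chinese remainder theorem m ≡ 13 (mod 35). This is exactly m ≡ 13 (mod 35).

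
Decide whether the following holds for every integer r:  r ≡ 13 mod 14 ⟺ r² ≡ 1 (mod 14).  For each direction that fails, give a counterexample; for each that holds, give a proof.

Not equivalent: only (⇒) holds.

(←) This fails: take r = 1. Then 1² = 1 ≡ 1 (mod 14), yet 1 ≡ 1 (mod 14), not 13.

(→) Suppose r ≡ 13 mod 14. Write r = 14j + 13. Then (14j + 13)² = 196j² + 364j + 169 = 14(14j² + 26j + 12) + 1, so r² ≡ 1 (mod 14).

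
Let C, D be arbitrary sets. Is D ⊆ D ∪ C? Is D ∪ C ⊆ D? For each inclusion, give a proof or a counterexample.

The sets are not equal: only the forward inclusion holds.

(⊇) This inclusion fails. Take C = {1}, D = ∅; then 1 ∈ D ∪ C but 1 ∉ D.

(⊆) Let x ∈ D. Then either x ∈ D and x ∉ C; or x ∈ C ∩ D. In each case x ∈ D ∪ C, so D ⊆ D ∪ C.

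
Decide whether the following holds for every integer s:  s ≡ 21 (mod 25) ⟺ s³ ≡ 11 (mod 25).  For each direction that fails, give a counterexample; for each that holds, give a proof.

(⟹) Suppose s ≡ 21 (mod 25). Write s = 25j + 21. Then (25j + 21)³ = 15625j³ + 39375j² + 33075j + 9261 = 25(625j³ + 1575j² + 1323j + 370) + 11, so s³ ≡ 11 (mod 25).

(⟸) Conversely, suppose s³ ≡ 11 (mod 25). The only residue r in {0, …, 24} with r³ ≡ 11 (mod 25) is r = 21, so s ≡ 21 (mod 25).

The biconditional holds.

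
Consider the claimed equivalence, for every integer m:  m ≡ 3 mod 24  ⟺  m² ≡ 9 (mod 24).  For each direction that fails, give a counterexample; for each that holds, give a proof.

The forward direction holds; the converse fails.

(⇒) Suppose m ≡ 3 mod 24. Write m = 24j + 3. Then (24j + 3)² = 576j² + 144j + 9 = 24(24j² + 6j) + 9, so m² ≡ 9 (mod 24).

(⇐) This fails: take m = 9. Then 9² = 81 ≡ 9 (mod 24), yet 9 ≡ 9 (mod 24), not 3.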